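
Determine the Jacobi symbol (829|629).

-1

Reduce the numerator: 829 ≡ 200 (mod 629), so (829|629) = (200|629).
Factor out 2: 200 = 2^3·25. Since 629 ≡ 5 (mod 8), (2|629) = -1, and (2|629)^3 = -1. Now have -(25|629).
25 ≡ 1 (mod 4), so quadratic reciprocity gives (25|629) = (629|25). Reduce: 629 ≡ 4 (mod 25). Now have -(4|25).
Factor out 2: 4 = 2^2. Since 25 ≡ 1 (mod 8), (2|25) = +1, and (2|25)^2 = +1. Now have -(1|25).
(1|25) = 1. Collecting the sign factors: -1.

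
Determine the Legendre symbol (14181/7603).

(14181/7603)
  = (6578/7603)    [14181 ≡ 6578 mod 7603]
  = -(3289/7603)    [7603 ≡ 3 mod 8 ⇒ (2/7603) = -1]
  = -(7603/3289)    [QR: 3289 ≡ 1 mod 4, sign kept]
  = -(1025/3289)    [7603 ≡ 1025 mod 3289]
  = -(3289/1025)    [QR: 1025 ≡ 1 mod 4, sign kept]
  = -(214/1025)    [3289 ≡ 214 mod 1025]
  = -(107/1025)    [1025 ≡ 1 mod 8 ⇒ (2/1025) = +1]
  = -(1025/107)    [QR: 1025 ≡ 1 mod 4, sign kept]
  = -(62/107)    [1025 ≡ 62 mod 107]
  = (31/107)    [107 ≡ 3 mod 8 ⇒ (2/107) = -1]
  = -(107/31)    [QR: both ≡ 3 mod 4, sign flips]
  = -(14/31)    [107 ≡ 14 mod 31]
  = -(7/31)    [31 ≡ 7 mod 8 ⇒ (2/31) = +1]
  = (31/7)    [QR: both ≡ 3 mod 4, sign flips]
  = (3/7)    [31 ≡ 3 mod 7]
  = -(7/3)    [QR: both ≡ 3 mod 4, sign flips]
  = -(1/3)    [7 ≡ 1 mod 3]
  = -1    [(1/3) = 1]

-1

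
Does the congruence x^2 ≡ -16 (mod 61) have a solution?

yes

Reduce the numerator: -16 ≡ 45 (mod 61), so (-16/61) = (45/61).
45 ≡ 1 (mod 4), so quadratic reciprocity gives (45/61) = (61/45). Reduce: 61 ≡ 16 (mod 45). Now have (16/45).
Factor out 2: 16 = 2^4. Since 45 ≡ 5 (mod 8), (2/45) = -1, and (2/45)^4 = +1. Now have (1/45).
(1/45) = 1. Collecting the sign factors: 1.
(-16/61) = 1, and 61 is prime, so -16 is a quadratic residue mod 61.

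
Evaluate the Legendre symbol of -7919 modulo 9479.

Reduce the numerator: -7919 ≡ 1560 (mod 9479), so (-7919 / 9479) = (1560 / 9479).
Factor out 2: 1560 = 2^3·195. Since 9479 ≡ 7 (mod 8), (2 / 9479) = +1, and (2 / 9479)^3 = +1. Now have (195 / 9479).
Both 195 ≡ 3 and 9479 ≡ 3 (mod 4), so reciprocity gives (195 / 9479) = -(9479 / 195). Reduce: 9479 ≡ 119 (mod 195). Now have -(119 / 195).
Both 119 ≡ 3 and 195 ≡ 3 (mod 4), so reciprocity gives (119 / 195) = -(195 / 119). Reduce: 195 ≡ 76 (mod 119). Now have (76 / 119).
Factor out 2: 76 = 2^2·19. Since 119 ≡ 7 (mod 8), (2 / 119) = +1, and (2 / 119)^2 = +1. Now have (19 / 119).
Both 19 ≡ 3 and 119 ≡ 3 (mod 4), so reciprocity gives (19 / 119) = -(119 / 19). Reduce: 119 ≡ 5 (mod 19). Now have -(5 / 19).
5 ≡ 1 (mod 4), so quadratic reciprocity gives (5 / 19) = (19 / 5). Reduce: 19 ≡ 4 (mod 5). Now have -(4 / 5).
Factor out 2: 4 = 2^2. Since 5 ≡ 5 (mod 8), (2 / 5) = -1, and (2 / 5)^2 = +1. Now have -(1 / 5).
(1 / 5) = 1. Collecting the sign factors: -1.

-1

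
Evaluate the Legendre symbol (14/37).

(14/37)
  = -(7/37)    [37 ≡ 5 mod 8 ⇒ (2/37) = -1]
  = -(37/7)    [QR: 37 ≡ 1 mod 4, sign kept]
  = -(2/7)    [37 ≡ 2 mod 7]
  = -(1/7)    [7 ≡ 7 mod 8 ⇒ (2/7) = +1]
  = -1    [(1/7) = 1]

-1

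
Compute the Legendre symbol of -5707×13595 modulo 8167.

By multiplicativity, (-5707·13595|8167) = (-5707|8167)·(13595|8167).
First factor (-5707|8167):
(-5707|8167)
  = -(5707|8167)    [8167 ≡ 3 mod 4 ⇒ (-1|8167) = -1]
  = (8167|5707)    [QR: both ≡ 3 mod 4, sign flips]
  = (2460|5707)    [8167 ≡ 2460 mod 5707]
  = (615|5707)    [5707 ≡ 3 mod 8 ⇒ (2|5707)^2 = +1]
  = -(5707|615)    [QR: both ≡ 3 mod 4, sign flips]
  = -(172|615)    [5707 ≡ 172 mod 615]
  = -(43|615)    [615 ≡ 7 mod 8 ⇒ (2|615)^2 = +1]
  = (615|43)    [QR: both ≡ 3 mod 4, sign flips]
  = (13|43)    [615 ≡ 13 mod 43]
  = (43|13)    [QR: 13 ≡ 1 mod 4, sign kept]
  = (4|13)    [43 ≡ 4 mod 13]
  = (1|13)    [13 ≡ 5 mod 8 ⇒ (2|13)^2 = +1]
  = 1    [(1|13) = 1]
Second factor (13595|8167):
(13595|8167)
  = (5428|8167)    [13595 ≡ 5428 mod 8167]
  = (1357|8167)    [8167 ≡ 7 mod 8 ⇒ (2|8167)^2 = +1]
  = (8167|1357)    [QR: 1357 ≡ 1 mod 4, sign kept]
  = (25|1357)    [8167 ≡ 25 mod 1357]
  = (1357|25)    [QR: 25 ≡ 1 mod 4, sign kept]
  = (7|25)    [1357 ≡ 7 mod 25]
  = (25|7)    [QR: 25 ≡ 1 mod 4, sign kept]
  = (4|7)    [25 ≡ 4 mod 7]
  = (1|7)    [7 ≡ 7 mod 8 ⇒ (2|7)^2 = +1]
  = 1    [(1|7) = 1]
Product: (1)·(1) = 1.

1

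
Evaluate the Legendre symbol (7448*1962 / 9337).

By multiplicativity, (7448·1962 / 9337) = (7448 / 9337)·(1962 / 9337).
First factor (7448 / 9337):
Factor out 2: 7448 = 2^3·931. Since 9337 ≡ 1 (mod 8), (2 / 9337) = +1, and (2 / 9337)^3 = +1. Now have (931 / 9337).
9337 ≡ 1 (mod 4), so quadratic reciprocity gives (931 / 9337) = (9337 / 931). Reduce: 9337 ≡ 27 (mod 931). Now have (27 / 931).
Both 27 ≡ 3 and 931 ≡ 3 (mod 4), so reciprocity gives (27 / 931) = -(931 / 27). Reduce: 931 ≡ 13 (mod 27). Now have -(13 / 27).
13 ≡ 1 (mod 4), so quadratic reciprocity gives (13 / 27) = (27 / 13). Reduce: 27 ≡ 1 (mod 13). Now have -(1 / 13).
(1 / 13) = 1. Collecting the sign factors: -1.
Second factor (1962 / 9337):
Factor out 2: 1962 = 2·981. Since 9337 ≡ 1 (mod 8), (2 / 9337) = +1. Now have (981 / 9337).
981 ≡ 1 (mod 4), so quadratic reciprocity gives (981 / 9337) = (9337 / 981). Reduce: 9337 ≡ 508 (mod 981). Now have (508 / 981).
Factor out 2: 508 = 2^2·127. Since 981 ≡ 5 (mod 8), (2 / 981) = -1, and (2 / 981)^2 = +1. Now have (127 / 981).
981 ≡ 1 (mod 4), so quadratic reciprocity gives (127 / 981) = (981 / 127). Reduce: 981 ≡ 92 (mod 127). Now have (92 / 127).
Factor out 2: 92 = 2^2·23. Since 127 ≡ 7 (mod 8), (2 / 127) = +1, and (2 / 127)^2 = +1. Now have (23 / 127).
Both 23 ≡ 3 and 127 ≡ 3 (mod 4), so reciprocity gives (23 / 127) = -(127 / 23). Reduce: 127 ≡ 12 (mod 23). Now have -(12 / 23).
Factor out 2: 12 = 2^2·3. Since 23 ≡ 7 (mod 8), (2 / 23) = +1, and (2 / 23)^2 = +1. Now have -(3 / 23).
Both 3 ≡ 3 and 23 ≡ 3 (mod 4), so reciprocity gives (3 / 23) = -(23 / 3). Reduce: 23 ≡ 2 (mod 3). Now have (2 / 3).
Factor out 2: 2 = 2. Since 3 ≡ 3 (mod 8), (2 / 3) = -1. Now have -(1 / 3).
(1 / 3) = 1. Collecting the sign factors: -1.
Product: (-1)·(-1) = 1.

1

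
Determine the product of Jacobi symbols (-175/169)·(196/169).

1

By multiplicativity, (-175·196/169) = (-175/169)·(196/169).
First factor (-175/169):
Reduce the numerator: -175 ≡ 163 (mod 169), so (-175/169) = (163/169).
169 ≡ 1 (mod 4), so quadratic reciprocity gives (163/169) = (169/163). Reduce: 169 ≡ 6 (mod 163). Now have (6/163).
Factor out 2: 6 = 2·3. Since 163 ≡ 3 (mod 8), (2/163) = -1. Now have -(3/163).
Both 3 ≡ 3 and 163 ≡ 3 (mod 4), so reciprocity gives (3/163) = -(163/3). Reduce: 163 ≡ 1 (mod 3). Now have (1/3).
(1/3) = 1. Collecting the sign factors: 1.
Second factor (196/169):
Reduce the numerator: 196 ≡ 27 (mod 169), so (196/169) = (27/169).
169 ≡ 1 (mod 4), so quadratic reciprocity gives (27/169) = (169/27). Reduce: 169 ≡ 7 (mod 27). Now have (7/27).
Both 7 ≡ 3 and 27 ≡ 3 (mod 4), so reciprocity gives (7/27) = -(27/7). Reduce: 27 ≡ 6 (mod 7). Now have -(6/7).
Factor out 2: 6 = 2·3. Since 7 ≡ 7 (mod 8), (2/7) = +1. Now have -(3/7).
Both 3 ≡ 3 and 7 ≡ 3 (mod 4), so reciprocity gives (3/7) = -(7/3). Reduce: 7 ≡ 1 (mod 3). Now have (1/3).
(1/3) = 1. Collecting the sign factors: 1.
Product: (1)·(1) = 1.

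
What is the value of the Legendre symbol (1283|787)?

1

(1283|787)
  = (496|787)    [1283 ≡ 496 mod 787]
  = (31|787)    [787 ≡ 3 mod 8 ⇒ (2|787)^4 = +1]
  = -(787|31)    [QR: both ≡ 3 mod 4, sign flips]
  = -(12|31)    [787 ≡ 12 mod 31]
  = -(3|31)    [31 ≡ 7 mod 8 ⇒ (2|31)^2 = +1]
  = (31|3)    [QR: both ≡ 3 mod 4, sign flips]
  = (1|3)    [31 ≡ 1 mod 3]
  = 1    [(1|3) = 1]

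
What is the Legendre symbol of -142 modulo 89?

1

(-142/89)
  = (36/89)    [-142 ≡ 36 mod 89]
  = (9/89)    [89 ≡ 1 mod 8 ⇒ (2/89)^2 = +1]
  = (89/9)    [QR: 9 ≡ 1 mod 4, sign kept]
  = (8/9)    [89 ≡ 8 mod 9]
  = (1/9)    [9 ≡ 1 mod 8 ⇒ (2/9)^3 = +1]
  = 1    [(1/9) = 1]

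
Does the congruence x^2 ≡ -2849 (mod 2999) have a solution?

yes

(-2849/2999)
  = -(2849/2999)    [2999 ≡ 3 mod 4 ⇒ (-1/2999) = -1]
  = -(2999/2849)    [QR: 2849 ≡ 1 mod 4, sign kept]
  = -(150/2849)    [2999 ≡ 150 mod 2849]
  = -(75/2849)    [2849 ≡ 1 mod 8 ⇒ (2/2849) = +1]
  = -(2849/75)    [QR: 2849 ≡ 1 mod 4, sign kept]
  = -(74/75)    [2849 ≡ 74 mod 75]
  = (37/75)    [75 ≡ 3 mod 8 ⇒ (2/75) = -1]
  = (75/37)    [QR: 37 ≡ 1 mod 4, sign kept]
  = (1/37)    [75 ≡ 1 mod 37]
  = 1    [(1/37) = 1]
(-2849/2999) = 1, and 2999 is prime, so -2849 is a quadratic residue mod 2999.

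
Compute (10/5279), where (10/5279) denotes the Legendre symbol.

1

Factor out 2: 10 = 2·5. Since 5279 ≡ 7 (mod 8), (2/5279) = +1. Now have (5/5279).
5 ≡ 1 (mod 4), so quadratic reciprocity gives (5/5279) = (5279/5). Reduce: 5279 ≡ 4 (mod 5). Now have (4/5).
Factor out 2: 4 = 2^2. Since 5 ≡ 5 (mod 8), (2/5) = -1, and (2/5)^2 = +1. Now have (1/5).
(1/5) = 1. Collecting the sign factors: 1.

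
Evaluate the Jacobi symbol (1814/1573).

-1

Reduce the numerator: 1814 ≡ 241 (mod 1573), so (1814/1573) = (241/1573).
241 ≡ 1 (mod 4), so quadratic reciprocity gives (241/1573) = (1573/241). Reduce: 1573 ≡ 127 (mod 241). Now have (127/241).
241 ≡ 1 (mod 4), so quadratic reciprocity gives (127/241) = (241/127). Reduce: 241 ≡ 114 (mod 127). Now have (114/127).
Factor out 2: 114 = 2·57. Since 127 ≡ 7 (mod 8), (2/127) = +1. Now have (57/127).
57 ≡ 1 (mod 4), so quadratic reciprocity gives (57/127) = (127/57). Reduce: 127 ≡ 13 (mod 57). Now have (13/57).
13 ≡ 1 (mod 4), so quadratic reciprocity gives (13/57) = (57/13). Reduce: 57 ≡ 5 (mod 13). Now have (5/13).
5 ≡ 1 (mod 4), so quadratic reciprocity gives (5/13) = (13/5). Reduce: 13 ≡ 3 (mod 5). Now have (3/5).
5 ≡ 1 (mod 4), so quadratic reciprocity gives (3/5) = (5/3). Reduce: 5 ≡ 2 (mod 3). Now have (2/3).
Factor out 2: 2 = 2. Since 3 ≡ 3 (mod 8), (2/3) = -1. Now have -(1/3).
(1/3) = 1. Collecting the sign factors: -1.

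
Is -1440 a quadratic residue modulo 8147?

Pull out -1: (-1440|8147) = (-1|8147)·(1440|8147). Since 8147 ≡ 3 (mod 4), (-1|8147) = -1. Now have -(1440|8147).
Factor out 2: 1440 = 2^5·45. Since 8147 ≡ 3 (mod 8), (2|8147) = -1, and (2|8147)^5 = -1. Now have (45|8147).
45 ≡ 1 (mod 4), so quadratic reciprocity gives (45|8147) = (8147|45). Reduce: 8147 ≡ 2 (mod 45). Now have (2|45).
Factor out 2: 2 = 2. Since 45 ≡ 5 (mod 8), (2|45) = -1. Now have -(1|45).
(1|45) = 1. Collecting the sign factors: -1.
The Legendre symbol is -1, so x^2 ≡ -1440 (mod 8147) has no solution.

no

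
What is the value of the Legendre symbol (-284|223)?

1

Reduce the numerator: -284 ≡ 162 (mod 223), so (-284|223) = (162|223).
Factor out 2: 162 = 2·81. Since 223 ≡ 7 (mod 8), (2|223) = +1. Now have (81|223).
81 ≡ 1 (mod 4), so quadratic reciprocity gives (81|223) = (223|81). Reduce: 223 ≡ 61 (mod 81). Now have (61|81).
61 ≡ 1 (mod 4), so quadratic reciprocity gives (61|81) = (81|61). Reduce: 81 ≡ 20 (mod 61). Now have (20|61).
Factor out 2: 20 = 2^2·5. Since 61 ≡ 5 (mod 8), (2|61) = -1, and (2|61)^2 = +1. Now have (5|61).
5 ≡ 1 (mod 4), so quadratic reciprocity gives (5|61) = (61|5). Reduce: 61 ≡ 1 (mod 5). Now have (1|5).
(1|5) = 1. Collecting the sign factors: 1.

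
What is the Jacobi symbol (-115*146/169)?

By multiplicativity, (-115·146/169) = (-115/169)·(146/169).
First factor (-115/169):
(-115/169)
  = (115/169)    [169 ≡ 1 mod 4 ⇒ (-1/169) = +1]
  = (169/115)    [QR: 169 ≡ 1 mod 4, sign kept]
  = (54/115)    [169 ≡ 54 mod 115]
  = -(27/115)    [115 ≡ 3 mod 8 ⇒ (2/115) = -1]
  = (115/27)    [QR: both ≡ 3 mod 4, sign flips]
  = (7/27)    [115 ≡ 7 mod 27]
  = -(27/7)    [QR: both ≡ 3 mod 4, sign flips]
  = -(6/7)    [27 ≡ 6 mod 7]
  = -(3/7)    [7 ≡ 7 mod 8 ⇒ (2/7) = +1]
  = (7/3)    [QR: both ≡ 3 mod 4, sign flips]
  = (1/3)    [7 ≡ 1 mod 3]
  = 1    [(1/3) = 1]
Second factor (146/169):
(146/169)
  = (73/169)    [169 ≡ 1 mod 8 ⇒ (2/169) = +1]
  = (169/73)    [QR: 73 ≡ 1 mod 4, sign kept]
  = (23/73)    [169 ≡ 23 mod 73]
  = (73/23)    [QR: 73 ≡ 1 mod 4, sign kept]
  = (4/23)    [73 ≡ 4 mod 23]
  = (1/23)    [23 ≡ 7 mod 8 ⇒ (2/23)^2 = +1]
  = 1    [(1/23) = 1]
Product: (1)·(1) = 1.

1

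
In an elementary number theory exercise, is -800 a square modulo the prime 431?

Reduce the numerator: -800 ≡ 62 (mod 431), so (-800|431) = (62|431).
Factor out 2: 62 = 2·31. Since 431 ≡ 7 (mod 8), (2|431) = +1. Now have (31|431).
Both 31 ≡ 3 and 431 ≡ 3 (mod 4), so reciprocity gives (31|431) = -(431|31). Reduce: 431 ≡ 28 (mod 31). Now have -(28|31).
Factor out 2: 28 = 2^2·7. Since 31 ≡ 7 (mod 8), (2|31) = +1, and (2|31)^2 = +1. Now have -(7|31).
Both 7 ≡ 3 and 31 ≡ 3 (mod 4), so reciprocity gives (7|31) = -(31|7). Reduce: 31 ≡ 3 (mod 7). Now have (3|7).
Both 3 ≡ 3 and 7 ≡ 3 (mod 4), so reciprocity gives (3|7) = -(7|3). Reduce: 7 ≡ 1 (mod 3). Now have -(1|3).
(1|3) = 1. Collecting the sign factors: -1.
The Legendre symbol is -1, so x^2 ≡ -800 (mod 431) has no solution.

no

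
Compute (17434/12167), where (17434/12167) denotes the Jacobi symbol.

0

(17434/12167)
  = (5267/12167)    [17434 ≡ 5267 mod 12167]
  = -(12167/5267)    [QR: both ≡ 3 mod 4, sign flips]
  = -(1633/5267)    [12167 ≡ 1633 mod 5267]
  = -(5267/1633)    [QR: 1633 ≡ 1 mod 4, sign kept]
  = -(368/1633)    [5267 ≡ 368 mod 1633]
  = -(23/1633)    [1633 ≡ 1 mod 8 ⇒ (2/1633)^4 = +1]
  = -(1633/23)    [QR: 1633 ≡ 1 mod 4, sign kept]
  = -(0/23)    [1633 ≡ 0 mod 23]
  = 0    [numerator 0, gcd > 1]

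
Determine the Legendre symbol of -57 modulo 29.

Reduce the numerator: -57 ≡ 1 (mod 29), so (-57/29) = (1/29).
(1/29) = 1. Collecting the sign factors: 1.

1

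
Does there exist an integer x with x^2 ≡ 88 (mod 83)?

Reduce the numerator: 88 ≡ 5 (mod 83), so (88/83) = (5/83).
5 ≡ 1 (mod 4), so quadratic reciprocity gives (5/83) = (83/5). Reduce: 83 ≡ 3 (mod 5). Now have (3/5).
5 ≡ 1 (mod 4), so quadratic reciprocity gives (3/5) = (5/3). Reduce: 5 ≡ 2 (mod 3). Now have (2/3).
Factor out 2: 2 = 2. Since 3 ≡ 3 (mod 8), (2/3) = -1. Now have -(1/3).
(1/3) = 1. Collecting the sign factors: -1.
(88/83) = -1, and 83 is prime, so 88 is not a quadratic residue mod 83.

no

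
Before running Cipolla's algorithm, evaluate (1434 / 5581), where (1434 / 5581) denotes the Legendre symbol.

1

Factor out 2: 1434 = 2·717. Since 5581 ≡ 5 (mod 8), (2 / 5581) = -1. Now have -(717 / 5581).
717 ≡ 1 (mod 4), so quadratic reciprocity gives (717 / 5581) = (5581 / 717). Reduce: 5581 ≡ 562 (mod 717). Now have -(562 / 717).
Factor out 2: 562 = 2·281. Since 717 ≡ 5 (mod 8), (2 / 717) = -1. Now have (281 / 717).
281 ≡ 1 (mod 4), so quadratic reciprocity gives (281 / 717) = (717 / 281). Reduce: 717 ≡ 155 (mod 281). Now have (155 / 281).
281 ≡ 1 (mod 4), so quadratic reciprocity gives (155 / 281) = (281 / 155). Reduce: 281 ≡ 126 (mod 155). Now have (126 / 155).
Factor out 2: 126 = 2·63. Since 155 ≡ 3 (mod 8), (2 / 155) = -1. Now have -(63 / 155).
Both 63 ≡ 3 and 155 ≡ 3 (mod 4), so reciprocity gives (63 / 155) = -(155 / 63). Reduce: 155 ≡ 29 (mod 63). Now have (29 / 63).
29 ≡ 1 (mod 4), so quadratic reciprocity gives (29 / 63) = (63 / 29). Reduce: 63 ≡ 5 (mod 29). Now have (5 / 29).
5 ≡ 1 (mod 4), so quadratic reciprocity gives (5 / 29) = (29 / 5). Reduce: 29 ≡ 4 (mod 5). Now have (4 / 5).
Factor out 2: 4 = 2^2. Since 5 ≡ 5 (mod 8), (2 / 5) = -1, and (2 / 5)^2 = +1. Now have (1 / 5).
(1 / 5) = 1. Collecting the sign factors: 1.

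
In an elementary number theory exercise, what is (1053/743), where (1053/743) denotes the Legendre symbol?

-1

Reduce the numerator: 1053 ≡ 310 (mod 743), so (1053/743) = (310/743).
Factor out 2: 310 = 2·155. Since 743 ≡ 7 (mod 8), (2/743) = +1. Now have (155/743).
Both 155 ≡ 3 and 743 ≡ 3 (mod 4), so reciprocity gives (155/743) = -(743/155). Reduce: 743 ≡ 123 (mod 155). Now have -(123/155).
Both 123 ≡ 3 and 155 ≡ 3 (mod 4), so reciprocity gives (123/155) = -(155/123). Reduce: 155 ≡ 32 (mod 123). Now have (32/123).
Factor out 2: 32 = 2^5. Since 123 ≡ 3 (mod 8), (2/123) = -1, and (2/123)^5 = -1. Now have -(1/123).
(1/123) = 1. Collecting the sign factors: -1.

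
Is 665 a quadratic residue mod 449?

no

Reduce the numerator: 665 ≡ 216 (mod 449), so (665/449) = (216/449).
Factor out 2: 216 = 2^3·27. Since 449 ≡ 1 (mod 8), (2/449) = +1, and (2/449)^3 = +1. Now have (27/449).
449 ≡ 1 (mod 4), so quadratic reciprocity gives (27/449) = (449/27). Reduce: 449 ≡ 17 (mod 27). Now have (17/27).
17 ≡ 1 (mod 4), so quadratic reciprocity gives (17/27) = (27/17). Reduce: 27 ≡ 10 (mod 17). Now have (10/17).
Factor out 2: 10 = 2·5. Since 17 ≡ 1 (mod 8), (2/17) = +1. Now have (5/17).
5 ≡ 1 (mod 4), so quadratic reciprocity gives (5/17) = (17/5). Reduce: 17 ≡ 2 (mod 5). Now have (2/5).
Factor out 2: 2 = 2. Since 5 ≡ 5 (mod 8), (2/5) = -1. Now have -(1/5).
(1/5) = 1. Collecting the sign factors: -1.
(665/449) = -1, and 449 is prime, so 665 is not a quadratic residue mod 449.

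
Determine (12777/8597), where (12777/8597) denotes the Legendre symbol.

1

Reduce the numerator: 12777 ≡ 4180 (mod 8597), so (12777/8597) = (4180/8597).
Factor out 2: 4180 = 2^2·1045. Since 8597 ≡ 5 (mod 8), (2/8597) = -1, and (2/8597)^2 = +1. Now have (1045/8597).
1045 ≡ 1 (mod 4), so quadratic reciprocity gives (1045/8597) = (8597/1045). Reduce: 8597 ≡ 237 (mod 1045). Now have (237/1045).
237 ≡ 1 (mod 4), so quadratic reciprocity gives (237/1045) = (1045/237). Reduce: 1045 ≡ 97 (mod 237). Now have (97/237).
97 ≡ 1 (mod 4), so quadratic reciprocity gives (97/237) = (237/97). Reduce: 237 ≡ 43 (mod 97). Now have (43/97).
97 ≡ 1 (mod 4), so quadratic reciprocity gives (43/97) = (97/43). Reduce: 97 ≡ 11 (mod 43). Now have (11/43).
Both 11 ≡ 3 and 43 ≡ 3 (mod 4), so reciprocity gives (11/43) = -(43/11). Reduce: 43 ≡ 10 (mod 11). Now have -(10/11).
Factor out 2: 10 = 2·5. Since 11 ≡ 3 (mod 8), (2/11) = -1. Now have (5/11).
5 ≡ 1 (mod 4), so quadratic reciprocity gives (5/11) = (11/5). Reduce: 11 ≡ 1 (mod 5). Now have (1/5).
(1/5) = 1. Collecting the sign factors: 1.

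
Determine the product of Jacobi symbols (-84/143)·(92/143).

-1

By multiplicativity, (-84·92/143) = (-84/143)·(92/143).
First factor (-84/143):
(-84/143)
  = (59/143)    [-84 ≡ 59 mod 143]
  = -(143/59)    [QR: both ≡ 3 mod 4, sign flips]
  = -(25/59)    [143 ≡ 25 mod 59]
  = -(59/25)    [QR: 25 ≡ 1 mod 4, sign kept]
  = -(9/25)    [59 ≡ 9 mod 25]
  = -(25/9)    [QR: 9 ≡ 1 mod 4, sign kept]
  = -(7/9)    [25 ≡ 7 mod 9]
  = -(9/7)    [QR: 9 ≡ 1 mod 4, sign kept]
  = -(2/7)    [9 ≡ 2 mod 7]
  = -(1/7)    [7 ≡ 7 mod 8 ⇒ (2/7) = +1]
  = -1    [(1/7) = 1]
Second factor (92/143):
(92/143)
  = (23/143)    [143 ≡ 7 mod 8 ⇒ (2/143)^2 = +1]
  = -(143/23)    [QR: both ≡ 3 mod 4, sign flips]
  = -(5/23)    [143 ≡ 5 mod 23]
  = -(23/5)    [QR: 5 ≡ 1 mod 4, sign kept]
  = -(3/5)    [23 ≡ 3 mod 5]
  = -(5/3)    [QR: 5 ≡ 1 mod 4, sign kept]
  = -(2/3)    [5 ≡ 2 mod 3]
  = (1/3)    [3 ≡ 3 mod 8 ⇒ (2/3) = -1]
  = 1    [(1/3) = 1]
Product: (-1)·(1) = -1.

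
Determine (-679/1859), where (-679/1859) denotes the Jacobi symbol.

(-679/1859)
  = (1180/1859)    [-679 ≡ 1180 mod 1859]
  = (295/1859)    [1859 ≡ 3 mod 8 ⇒ (2/1859)^2 = +1]
  = -(1859/295)    [QR: both ≡ 3 mod 4, sign flips]
  = -(89/295)    [1859 ≡ 89 mod 295]
  = -(295/89)    [QR: 89 ≡ 1 mod 4, sign kept]
  = -(28/89)    [295 ≡ 28 mod 89]
  = -(7/89)    [89 ≡ 1 mod 8 ⇒ (2/89)^2 = +1]
  = -(89/7)    [QR: 89 ≡ 1 mod 4, sign kept]
  = -(5/7)    [89 ≡ 5 mod 7]
  = -(7/5)    [QR: 5 ≡ 1 mod 4, sign kept]
  = -(2/5)    [7 ≡ 2 mod 5]
  = (1/5)    [5 ≡ 5 mod 8 ⇒ (2/5) = -1]
  = 1    [(1/5) = 1]

1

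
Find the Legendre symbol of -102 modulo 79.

(-102/79)
  = -(102/79)    [79 ≡ 3 mod 4 ⇒ (-1/79) = -1]
  = -(23/79)    [102 ≡ 23 mod 79]
  = (79/23)    [QR: both ≡ 3 mod 4, sign flips]
  = (10/23)    [79 ≡ 10 mod 23]
  = (5/23)    [23 ≡ 7 mod 8 ⇒ (2/23) = +1]
  = (23/5)    [QR: 5 ≡ 1 mod 4, sign kept]
  = (3/5)    [23 ≡ 3 mod 5]
  = (5/3)    [QR: 5 ≡ 1 mod 4, sign kept]
  = (2/3)    [5 ≡ 2 mod 3]
  = -(1/3)    [3 ≡ 3 mod 8 ⇒ (2/3) = -1]
  = -1    [(1/3) = 1]

-1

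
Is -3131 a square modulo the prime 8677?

(-3131|8677)
  = (5546|8677)    [-3131 ≡ 5546 mod 8677]
  = -(2773|8677)    [8677 ≡ 5 mod 8 ⇒ (2|8677) = -1]
  = -(8677|2773)    [QR: 2773 ≡ 1 mod 4, sign kept]
  = -(358|2773)    [8677 ≡ 358 mod 2773]
  = (179|2773)    [2773 ≡ 5 mod 8 ⇒ (2|2773) = -1]
  = (2773|179)    [QR: 2773 ≡ 1 mod 4, sign kept]
  = (88|179)    [2773 ≡ 88 mod 179]
  = -(11|179)    [179 ≡ 3 mod 8 ⇒ (2|179)^3 = -1]
  = (179|11)    [QR: both ≡ 3 mod 4, sign flips]
  = (3|11)    [179 ≡ 3 mod 11]
  = -(11|3)    [QR: both ≡ 3 mod 4, sign flips]
  = -(2|3)    [11 ≡ 2 mod 3]
  = (1|3)    [3 ≡ 3 mod 8 ⇒ (2|3) = -1]
  = 1    [(1|3) = 1]
(-3131|8677) = 1, and 8677 is prime, so -3131 is a quadratic residue mod 8677.

yes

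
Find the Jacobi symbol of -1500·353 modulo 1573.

1

By multiplicativity, (-1500·353|1573) = (-1500|1573)·(353|1573).
First factor (-1500|1573):
Reduce the numerator: -1500 ≡ 73 (mod 1573), so (-1500|1573) = (73|1573).
73 ≡ 1 (mod 4), so quadratic reciprocity gives (73|1573) = (1573|73). Reduce: 1573 ≡ 40 (mod 73). Now have (40|73).
Factor out 2: 40 = 2^3·5. Since 73 ≡ 1 (mod 8), (2|73) = +1, and (2|73)^3 = +1. Now have (5|73).
5 ≡ 1 (mod 4), so quadratic reciprocity gives (5|73) = (73|5). Reduce: 73 ≡ 3 (mod 5). Now have (3|5).
5 ≡ 1 (mod 4), so quadratic reciprocity gives (3|5) = (5|3). Reduce: 5 ≡ 2 (mod 3). Now have (2|3).
Factor out 2: 2 = 2. Since 3 ≡ 3 (mod 8), (2|3) = -1. Now have -(1|3).
(1|3) = 1. Collecting the sign factors: -1.
Second factor (353|1573):
353 ≡ 1 (mod 4), so quadratic reciprocity gives (353|1573) = (1573|353). Reduce: 1573 ≡ 161 (mod 353). Now have (161|353).
161 ≡ 1 (mod 4), so quadratic reciprocity gives (161|353) = (353|161). Reduce: 353 ≡ 31 (mod 161). Now have (31|161).
161 ≡ 1 (mod 4), so quadratic reciprocity gives (31|161) = (161|31). Reduce: 161 ≡ 6 (mod 31). Now have (6|31).
Factor out 2: 6 = 2·3. Since 31 ≡ 7 (mod 8), (2|31) = +1. Now have (3|31).
Both 3 ≡ 3 and 31 ≡ 3 (mod 4), so reciprocity gives (3|31) = -(31|3). Reduce: 31 ≡ 1 (mod 3). Now have -(1|3).
(1|3) = 1. Collecting the sign factors: -1.
Product: (-1)·(-1) = 1.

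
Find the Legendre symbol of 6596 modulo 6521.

(6596/6521)
  = (75/6521)    [6596 ≡ 75 mod 6521]
  = (6521/75)    [QR: 6521 ≡ 1 mod 4, sign kept]
  = (71/75)    [6521 ≡ 71 mod 75]
  = -(75/71)    [QR: both ≡ 3 mod 4, sign flips]
  = -(4/71)    [75 ≡ 4 mod 71]
  = -(1/71)    [71 ≡ 7 mod 8 ⇒ (2/71)^2 = +1]
  = -1    [(1/71) = 1]

-1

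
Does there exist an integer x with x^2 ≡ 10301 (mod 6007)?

Reduce the numerator: 10301 ≡ 4294 (mod 6007), so (10301/6007) = (4294/6007).
Factor out 2: 4294 = 2·2147. Since 6007 ≡ 7 (mod 8), (2/6007) = +1. Now have (2147/6007).
Both 2147 ≡ 3 and 6007 ≡ 3 (mod 4), so reciprocity gives (2147/6007) = -(6007/2147). Reduce: 6007 ≡ 1713 (mod 2147). Now have -(1713/2147).
1713 ≡ 1 (mod 4), so quadratic reciprocity gives (1713/2147) = (2147/1713). Reduce: 2147 ≡ 434 (mod 1713). Now have -(434/1713).
Factor out 2: 434 = 2·217. Since 1713 ≡ 1 (mod 8), (2/1713) = +1. Now have -(217/1713).
217 ≡ 1 (mod 4), so quadratic reciprocity gives (217/1713) = (1713/217). Reduce: 1713 ≡ 194 (mod 217). Now have -(194/217).
Factor out 2: 194 = 2·97. Since 217 ≡ 1 (mod 8), (2/217) = +1. Now have -(97/217).
97 ≡ 1 (mod 4), so quadratic reciprocity gives (97/217) = (217/97). Reduce: 217 ≡ 23 (mod 97). Now have -(23/97).
97 ≡ 1 (mod 4), so quadratic reciprocity gives (23/97) = (97/23). Reduce: 97 ≡ 5 (mod 23). Now have -(5/23).
5 ≡ 1 (mod 4), so quadratic reciprocity gives (5/23) = (23/5). Reduce: 23 ≡ 3 (mod 5). Now have -(3/5).
5 ≡ 1 (mod 4), so quadratic reciprocity gives (3/5) = (5/3). Reduce: 5 ≡ 2 (mod 3). Now have -(2/3).
Factor out 2: 2 = 2. Since 3 ≡ 3 (mod 8), (2/3) = -1. Now have (1/3).
(1/3) = 1. Collecting the sign factors: 1.
(10301/6007) = 1, and 6007 is prime, so 10301 is a quadratic residue mod 6007.

yes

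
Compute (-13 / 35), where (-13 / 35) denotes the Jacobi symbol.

(-13 / 35)
  = -(13 / 35)    [35 ≡ 3 mod 4 ⇒ (-1 / 35) = -1]
  = -(35 / 13)    [QR: 13 ≡ 1 mod 4, sign kept]
  = -(9 / 13)    [35 ≡ 9 mod 13]
  = -(13 / 9)    [QR: 9 ≡ 1 mod 4, sign kept]
  = -(4 / 9)    [13 ≡ 4 mod 9]
  = -(1 / 9)    [9 ≡ 1 mod 8 ⇒ (2 / 9)^2 = +1]
  = -1    [(1 / 9) = 1]

-1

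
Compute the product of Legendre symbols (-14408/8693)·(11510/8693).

By multiplicativity, (-14408·11510/8693) = (-14408/8693)·(11510/8693).
First factor (-14408/8693):
(-14408/8693)
  = (14408/8693)    [8693 ≡ 1 mod 4 ⇒ (-1/8693) = +1]
  = (5715/8693)    [14408 ≡ 5715 mod 8693]
  = (8693/5715)    [QR: 8693 ≡ 1 mod 4, sign kept]
  = (2978/5715)    [8693 ≡ 2978 mod 5715]
  = -(1489/5715)    [5715 ≡ 3 mod 8 ⇒ (2/5715) = -1]
  = -(5715/1489)    [QR: 1489 ≡ 1 mod 4, sign kept]
  = -(1248/1489)    [5715 ≡ 1248 mod 1489]
  = -(39/1489)    [1489 ≡ 1 mod 8 ⇒ (2/1489)^5 = +1]
  = -(1489/39)    [QR: 1489 ≡ 1 mod 4, sign kept]
  = -(7/39)    [1489 ≡ 7 mod 39]
  = (39/7)    [QR: both ≡ 3 mod 4, sign flips]
  = (4/7)    [39 ≡ 4 mod 7]
  = (1/7)    [7 ≡ 7 mod 8 ⇒ (2/7)^2 = +1]
  = 1    [(1/7) = 1]
Second factor (11510/8693):
(11510/8693)
  = (2817/8693)    [11510 ≡ 2817 mod 8693]
  = (8693/2817)    [QR: 2817 ≡ 1 mod 4, sign kept]
  = (242/2817)    [8693 ≡ 242 mod 2817]
  = (121/2817)    [2817 ≡ 1 mod 8 ⇒ (2/2817) = +1]
  = (2817/121)    [QR: 121 ≡ 1 mod 4, sign kept]
  = (34/121)    [2817 ≡ 34 mod 121]
  = (17/121)    [121 ≡ 1 mod 8 ⇒ (2/121) = +1]
  = (121/17)    [QR: 17 ≡ 1 mod 4, sign kept]
  = (2/17)    [121 ≡ 2 mod 17]
  = (1/17)    [17 ≡ 1 mod 8 ⇒ (2/17) = +1]
  = 1    [(1/17) = 1]
Product: (1)·(1) = 1.

1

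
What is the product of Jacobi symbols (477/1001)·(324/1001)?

By multiplicativity, (477·324/1001) = (477/1001)·(324/1001).
First factor (477/1001):
477 ≡ 1 (mod 4), so quadratic reciprocity gives (477/1001) = (1001/477). Reduce: 1001 ≡ 47 (mod 477). Now have (47/477).
477 ≡ 1 (mod 4), so quadratic reciprocity gives (47/477) = (477/47). Reduce: 477 ≡ 7 (mod 47). Now have (7/47).
Both 7 ≡ 3 and 47 ≡ 3 (mod 4), so reciprocity gives (7/47) = -(47/7). Reduce: 47 ≡ 5 (mod 7). Now have -(5/7).
5 ≡ 1 (mod 4), so quadratic reciprocity gives (5/7) = (7/5). Reduce: 7 ≡ 2 (mod 5). Now have -(2/5).
Factor out 2: 2 = 2. Since 5 ≡ 5 (mod 8), (2/5) = -1. Now have (1/5).
(1/5) = 1. Collecting the sign factors: 1.
Second factor (324/1001):
Factor out 2: 324 = 2^2·81. Since 1001 ≡ 1 (mod 8), (2/1001) = +1, and (2/1001)^2 = +1. Now have (81/1001).
81 ≡ 1 (mod 4), so quadratic reciprocity gives (81/1001) = (1001/81). Reduce: 1001 ≡ 29 (mod 81). Now have (29/81).
29 ≡ 1 (mod 4), so quadratic reciprocity gives (29/81) = (81/29). Reduce: 81 ≡ 23 (mod 29). Now have (23/29).
29 ≡ 1 (mod 4), so quadratic reciprocity gives (23/29) = (29/23). Reduce: 29 ≡ 6 (mod 23). Now have (6/23).
Factor out 2: 6 = 2·3. Since 23 ≡ 7 (mod 8), (2/23) = +1. Now have (3/23).
Both 3 ≡ 3 and 23 ≡ 3 (mod 4), so reciprocity gives (3/23) = -(23/3). Reduce: 23 ≡ 2 (mod 3). Now have -(2/3).
Factor out 2: 2 = 2. Since 3 ≡ 3 (mod 8), (2/3) = -1. Now have (1/3).
(1/3) = 1. Collecting the sign factors: 1.
Product: (1)·(1) = 1.

1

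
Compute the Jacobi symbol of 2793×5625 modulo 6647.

By multiplicativity, (2793·5625/6647) = (2793/6647)·(5625/6647).
First factor (2793/6647):
(2793/6647)
  = (6647/2793)    [QR: 2793 ≡ 1 mod 4, sign kept]
  = (1061/2793)    [6647 ≡ 1061 mod 2793]
  = (2793/1061)    [QR: 1061 ≡ 1 mod 4, sign kept]
  = (671/1061)    [2793 ≡ 671 mod 1061]
  = (1061/671)    [QR: 1061 ≡ 1 mod 4, sign kept]
  = (390/671)    [1061 ≡ 390 mod 671]
  = (195/671)    [671 ≡ 7 mod 8 ⇒ (2/671) = +1]
  = -(671/195)    [QR: both ≡ 3 mod 4, sign flips]
  = -(86/195)    [671 ≡ 86 mod 195]
  = (43/195)    [195 ≡ 3 mod 8 ⇒ (2/195) = -1]
  = -(195/43)    [QR: both ≡ 3 mod 4, sign flips]
  = -(23/43)    [195 ≡ 23 mod 43]
  = (43/23)    [QR: both ≡ 3 mod 4, sign flips]
  = (20/23)    [43 ≡ 20 mod 23]
  = (5/23)    [23 ≡ 7 mod 8 ⇒ (2/23)^2 = +1]
  = (23/5)    [QR: 5 ≡ 1 mod 4, sign kept]
  = (3/5)    [23 ≡ 3 mod 5]
  = (5/3)    [QR: 5 ≡ 1 mod 4, sign kept]
  = (2/3)    [5 ≡ 2 mod 3]
  = -(1/3)    [3 ≡ 3 mod 8 ⇒ (2/3) = -1]
  = -1    [(1/3) = 1]
Second factor (5625/6647):
(5625/6647)
  = (6647/5625)    [QR: 5625 ≡ 1 mod 4, sign kept]
  = (1022/5625)    [6647 ≡ 1022 mod 5625]
  = (511/5625)    [5625 ≡ 1 mod 8 ⇒ (2/5625) = +1]
  = (5625/511)    [QR: 5625 ≡ 1 mod 4, sign kept]
  = (4/511)    [5625 ≡ 4 mod 511]
  = (1/511)    [511 ≡ 7 mod 8 ⇒ (2/511)^2 = +1]
  = 1    [(1/511) = 1]
Product: (-1)·(1) = -1.

-1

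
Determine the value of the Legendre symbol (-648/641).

1

(-648/641)
  = (634/641)    [-648 ≡ 634 mod 641]
  = (317/641)    [641 ≡ 1 mod 8 ⇒ (2/641) = +1]
  = (641/317)    [QR: 317 ≡ 1 mod 4, sign kept]
  = (7/317)    [641 ≡ 7 mod 317]
  = (317/7)    [QR: 317 ≡ 1 mod 4, sign kept]
  = (2/7)    [317 ≡ 2 mod 7]
  = (1/7)    [7 ≡ 7 mod 8 ⇒ (2/7) = +1]
  = 1    [(1/7) = 1]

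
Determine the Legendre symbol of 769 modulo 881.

-1

769 ≡ 1 (mod 4), so quadratic reciprocity gives (769/881) = (881/769). Reduce: 881 ≡ 112 (mod 769). Now have (112/769).
Factor out 2: 112 = 2^4·7. Since 769 ≡ 1 (mod 8), (2/769) = +1, and (2/769)^4 = +1. Now have (7/769).
769 ≡ 1 (mod 4), so quadratic reciprocity gives (7/769) = (769/7). Reduce: 769 ≡ 6 (mod 7). Now have (6/7).
Factor out 2: 6 = 2·3. Since 7 ≡ 7 (mod 8), (2/7) = +1. Now have (3/7).
Both 3 ≡ 3 and 7 ≡ 3 (mod 4), so reciprocity gives (3/7) = -(7/3). Reduce: 7 ≡ 1 (mod 3). Now have -(1/3).
(1/3) = 1. Collecting the sign factors: -1.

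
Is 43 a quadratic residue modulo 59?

no

(43|59)
  = -(59|43)    [QR: both ≡ 3 mod 4, sign flips]
  = -(16|43)    [59 ≡ 16 mod 43]
  = -(1|43)    [43 ≡ 3 mod 8 ⇒ (2|43)^4 = +1]
  = -1    [(1|43) = 1]
(43|59) = -1, and 59 is prime, so 43 is not a quadratic residue mod 59.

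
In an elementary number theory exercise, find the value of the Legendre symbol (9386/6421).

-1

Reduce the numerator: 9386 ≡ 2965 (mod 6421), so (9386/6421) = (2965/6421).
2965 ≡ 1 (mod 4), so quadratic reciprocity gives (2965/6421) = (6421/2965). Reduce: 6421 ≡ 491 (mod 2965). Now have (491/2965).
2965 ≡ 1 (mod 4), so quadratic reciprocity gives (491/2965) = (2965/491). Reduce: 2965 ≡ 19 (mod 491). Now have (19/491).
Both 19 ≡ 3 and 491 ≡ 3 (mod 4), so reciprocity gives (19/491) = -(491/19). Reduce: 491 ≡ 16 (mod 19). Now have -(16/19).
Factor out 2: 16 = 2^4. Since 19 ≡ 3 (mod 8), (2/19) = -1, and (2/19)^4 = +1. Now have -(1/19).
(1/19) = 1. Collecting the sign factors: -1.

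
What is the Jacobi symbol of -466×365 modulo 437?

1

By multiplicativity, (-466·365|437) = (-466|437)·(365|437).
First factor (-466|437):
(-466|437)
  = (408|437)    [-466 ≡ 408 mod 437]
  = -(51|437)    [437 ≡ 5 mod 8 ⇒ (2|437)^3 = -1]
  = -(437|51)    [QR: 437 ≡ 1 mod 4, sign kept]
  = -(29|51)    [437 ≡ 29 mod 51]
  = -(51|29)    [QR: 29 ≡ 1 mod 4, sign kept]
  = -(22|29)    [51 ≡ 22 mod 29]
  = (11|29)    [29 ≡ 5 mod 8 ⇒ (2|29) = -1]
  = (29|11)    [QR: 29 ≡ 1 mod 4, sign kept]
  = (7|11)    [29 ≡ 7 mod 11]
  = -(11|7)    [QR: both ≡ 3 mod 4, sign flips]
  = -(4|7)    [11 ≡ 4 mod 7]
  = -(1|7)    [7 ≡ 7 mod 8 ⇒ (2|7)^2 = +1]
  = -1    [(1|7) = 1]
Second factor (365|437):
(365|437)
  = (437|365)    [QR: 365 ≡ 1 mod 4, sign kept]
  = (72|365)    [437 ≡ 72 mod 365]
  = -(9|365)    [365 ≡ 5 mod 8 ⇒ (2|365)^3 = -1]
  = -(365|9)    [QR: 9 ≡ 1 mod 4, sign kept]
  = -(5|9)    [365 ≡ 5 mod 9]
  = -(9|5)    [QR: 5 ≡ 1 mod 4, sign kept]
  = -(4|5)    [9 ≡ 4 mod 5]
  = -(1|5)    [5 ≡ 5 mod 8 ⇒ (2|5)^2 = +1]
  = -1    [(1|5) = 1]
Product: (-1)·(-1) = 1.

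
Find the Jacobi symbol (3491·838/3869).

By multiplicativity, (3491·838/3869) = (3491/3869)·(838/3869).
First factor (3491/3869):
3869 ≡ 1 (mod 4), so quadratic reciprocity gives (3491/3869) = (3869/3491). Reduce: 3869 ≡ 378 (mod 3491). Now have (378/3491).
Factor out 2: 378 = 2·189. Since 3491 ≡ 3 (mod 8), (2/3491) = -1. Now have -(189/3491).
189 ≡ 1 (mod 4), so quadratic reciprocity gives (189/3491) = (3491/189). Reduce: 3491 ≡ 89 (mod 189). Now have -(89/189).
89 ≡ 1 (mod 4), so quadratic reciprocity gives (89/189) = (189/89). Reduce: 189 ≡ 11 (mod 89). Now have -(11/89).
89 ≡ 1 (mod 4), so quadratic reciprocity gives (11/89) = (89/11). Reduce: 89 ≡ 1 (mod 11). Now have -(1/11).
(1/11) = 1. Collecting the sign factors: -1.
Second factor (838/3869):
Factor out 2: 838 = 2·419. Since 3869 ≡ 5 (mod 8), (2/3869) = -1. Now have -(419/3869).
3869 ≡ 1 (mod 4), so quadratic reciprocity gives (419/3869) = (3869/419). Reduce: 3869 ≡ 98 (mod 419). Now have -(98/419).
Factor out 2: 98 = 2·49. Since 419 ≡ 3 (mod 8), (2/419) = -1. Now have (49/419).
49 ≡ 1 (mod 4), so quadratic reciprocity gives (49/419) = (419/49). Reduce: 419 ≡ 27 (mod 49). Now have (27/49).
49 ≡ 1 (mod 4), so quadratic reciprocity gives (27/49) = (49/27). Reduce: 49 ≡ 22 (mod 27). Now have (22/27).
Factor out 2: 22 = 2·11. Since 27 ≡ 3 (mod 8), (2/27) = -1. Now have -(11/27).
Both 11 ≡ 3 and 27 ≡ 3 (mod 4), so reciprocity gives (11/27) = -(27/11). Reduce: 27 ≡ 5 (mod 11). Now have (5/11).
5 ≡ 1 (mod 4), so quadratic reciprocity gives (5/11) = (11/5). Reduce: 11 ≡ 1 (mod 5). Now have (1/5).
(1/5) = 1. Collecting the sign factors: 1.
Product: (-1)·(1) = -1.

-1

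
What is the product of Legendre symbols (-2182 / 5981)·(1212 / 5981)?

1

By multiplicativity, (-2182·1212 / 5981) = (-2182 / 5981)·(1212 / 5981).
First factor (-2182 / 5981):
(-2182 / 5981)
  = (2182 / 5981)    [5981 ≡ 1 mod 4 ⇒ (-1 / 5981) = +1]
  = -(1091 / 5981)    [5981 ≡ 5 mod 8 ⇒ (2 / 5981) = -1]
  = -(5981 / 1091)    [QR: 5981 ≡ 1 mod 4, sign kept]
  = -(526 / 1091)    [5981 ≡ 526 mod 1091]
  = (263 / 1091)    [1091 ≡ 3 mod 8 ⇒ (2 / 1091) = -1]
  = -(1091 / 263)    [QR: both ≡ 3 mod 4, sign flips]
  = -(39 / 263)    [1091 ≡ 39 mod 263]
  = (263 / 39)    [QR: both ≡ 3 mod 4, sign flips]
  = (29 / 39)    [263 ≡ 29 mod 39]
  = (39 / 29)    [QR: 29 ≡ 1 mod 4, sign kept]
  = (10 / 29)    [39 ≡ 10 mod 29]
  = -(5 / 29)    [29 ≡ 5 mod 8 ⇒ (2 / 29) = -1]
  = -(29 / 5)    [QR: 5 ≡ 1 mod 4, sign kept]
  = -(4 / 5)    [29 ≡ 4 mod 5]
  = -(1 / 5)    [5 ≡ 5 mod 8 ⇒ (2 / 5)^2 = +1]
  = -1    [(1 / 5) = 1]
Second factor (1212 / 5981):
(1212 / 5981)
  = (303 / 5981)    [5981 ≡ 5 mod 8 ⇒ (2 / 5981)^2 = +1]
  = (5981 / 303)    [QR: 5981 ≡ 1 mod 4, sign kept]
  = (224 / 303)    [5981 ≡ 224 mod 303]
  = (7 / 303)    [303 ≡ 7 mod 8 ⇒ (2 / 303)^5 = +1]
  = -(303 / 7)    [QR: both ≡ 3 mod 4, sign flips]
  = -(2 / 7)    [303 ≡ 2 mod 7]
  = -(1 / 7)    [7 ≡ 7 mod 8 ⇒ (2 / 7) = +1]
  = -1    [(1 / 7) = 1]
Product: (-1)·(-1) = 1.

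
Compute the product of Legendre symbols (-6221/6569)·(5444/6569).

1

By multiplicativity, (-6221·5444/6569) = (-6221/6569)·(5444/6569).
First factor (-6221/6569):
(-6221/6569)
  = (348/6569)    [-6221 ≡ 348 mod 6569]
  = (87/6569)    [6569 ≡ 1 mod 8 ⇒ (2/6569)^2 = +1]
  = (6569/87)    [QR: 6569 ≡ 1 mod 4, sign kept]
  = (44/87)    [6569 ≡ 44 mod 87]
  = (11/87)    [87 ≡ 7 mod 8 ⇒ (2/87)^2 = +1]
  = -(87/11)    [QR: both ≡ 3 mod 4, sign flips]
  = -(10/11)    [87 ≡ 10 mod 11]
  = (5/11)    [11 ≡ 3 mod 8 ⇒ (2/11) = -1]
  = (11/5)    [QR: 5 ≡ 1 mod 4, sign kept]
  = (1/5)    [11 ≡ 1 mod 5]
  = 1    [(1/5) = 1]
Second factor (5444/6569):
(5444/6569)
  = (1361/6569)    [6569 ≡ 1 mod 8 ⇒ (2/6569)^2 = +1]
  = (6569/1361)    [QR: 1361 ≡ 1 mod 4, sign kept]
  = (1125/1361)    [6569 ≡ 1125 mod 1361]
  = (1361/1125)    [QR: 1125 ≡ 1 mod 4, sign kept]
  = (236/1125)    [1361 ≡ 236 mod 1125]
  = (59/1125)    [1125 ≡ 5 mod 8 ⇒ (2/1125)^2 = +1]
  = (1125/59)    [QR: 1125 ≡ 1 mod 4, sign kept]
  = (4/59)    [1125 ≡ 4 mod 59]
  = (1/59)    [59 ≡ 3 mod 8 ⇒ (2/59)^2 = +1]
  = 1    [(1/59) = 1]
Product: (1)·(1) = 1.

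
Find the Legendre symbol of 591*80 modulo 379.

-1

By multiplicativity, (591·80 / 379) = (591 / 379)·(80 / 379).
First factor (591 / 379):
(591 / 379)
  = (212 / 379)    [591 ≡ 212 mod 379]
  = (53 / 379)    [379 ≡ 3 mod 8 ⇒ (2 / 379)^2 = +1]
  = (379 / 53)    [QR: 53 ≡ 1 mod 4, sign kept]
  = (8 / 53)    [379 ≡ 8 mod 53]
  = -(1 / 53)    [53 ≡ 5 mod 8 ⇒ (2 / 53)^3 = -1]
  = -1    [(1 / 53) = 1]
Second factor (80 / 379):
(80 / 379)
  = (5 / 379)    [379 ≡ 3 mod 8 ⇒ (2 / 379)^4 = +1]
  = (379 / 5)    [QR: 5 ≡ 1 mod 4, sign kept]
  = (4 / 5)    [379 ≡ 4 mod 5]
  = (1 / 5)    [5 ≡ 5 mod 8 ⇒ (2 / 5)^2 = +1]
  = 1    [(1 / 5) = 1]
Product: (-1)·(1) = -1.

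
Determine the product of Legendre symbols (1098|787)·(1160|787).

By multiplicativity, (1098·1160|787) = (1098|787)·(1160|787).
First factor (1098|787):
Reduce the numerator: 1098 ≡ 311 (mod 787), so (1098|787) = (311|787).
Both 311 ≡ 3 and 787 ≡ 3 (mod 4), so reciprocity gives (311|787) = -(787|311). Reduce: 787 ≡ 165 (mod 311). Now have -(165|311).
165 ≡ 1 (mod 4), so quadratic reciprocity gives (165|311) = (311|165). Reduce: 311 ≡ 146 (mod 165). Now have -(146|165).
Factor out 2: 146 = 2·73. Since 165 ≡ 5 (mod 8), (2|165) = -1. Now have (73|165).
73 ≡ 1 (mod 4), so quadratic reciprocity gives (73|165) = (165|73). Reduce: 165 ≡ 19 (mod 73). Now have (19|73).
73 ≡ 1 (mod 4), so quadratic reciprocity gives (19|73) = (73|19). Reduce: 73 ≡ 16 (mod 19). Now have (16|19).
Factor out 2: 16 = 2^4. Since 19 ≡ 3 (mod 8), (2|19) = -1, and (2|19)^4 = +1. Now have (1|19).
(1|19) = 1. Collecting the sign factors: 1.
Second factor (1160|787):
Reduce the numerator: 1160 ≡ 373 (mod 787), so (1160|787) = (373|787).
373 ≡ 1 (mod 4), so quadratic reciprocity gives (373|787) = (787|373). Reduce: 787 ≡ 41 (mod 373). Now have (41|373).
41 ≡ 1 (mod 4), so quadratic reciprocity gives (41|373) = (373|41). Reduce: 373 ≡ 4 (mod 41). Now have (4|41).
Factor out 2: 4 = 2^2. Since 41 ≡ 1 (mod 8), (2|41) = +1, and (2|41)^2 = +1. Now have (1|41).
(1|41) = 1. Collecting the sign factors: 1.
Product: (1)·(1) = 1.

1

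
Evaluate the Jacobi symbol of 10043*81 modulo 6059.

By multiplicativity, (10043·81|6059) = (10043|6059)·(81|6059).
First factor (10043|6059):
Reduce the numerator: 10043 ≡ 3984 (mod 6059), so (10043|6059) = (3984|6059).
Factor out 2: 3984 = 2^4·249. Since 6059 ≡ 3 (mod 8), (2|6059) = -1, and (2|6059)^4 = +1. Now have (249|6059).
249 ≡ 1 (mod 4), so quadratic reciprocity gives (249|6059) = (6059|249). Reduce: 6059 ≡ 83 (mod 249). Now have (83|249).
249 ≡ 1 (mod 4), so quadratic reciprocity gives (83|249) = (249|83). Reduce: 249 ≡ 0 (mod 83). Now have (0|83).
The numerator is now 0 with denominator 83 > 1: the symbol is 0.
Second factor (81|6059):
81 ≡ 1 (mod 4), so quadratic reciprocity gives (81|6059) = (6059|81). Reduce: 6059 ≡ 65 (mod 81). Now have (65|81).
65 ≡ 1 (mod 4), so quadratic reciprocity gives (65|81) = (81|65). Reduce: 81 ≡ 16 (mod 65). Now have (16|65).
Factor out 2: 16 = 2^4. Since 65 ≡ 1 (mod 8), (2|65) = +1, and (2|65)^4 = +1. Now have (1|65).
(1|65) = 1. Collecting the sign factors: 1.
Product: (0)·(1) = 0.

0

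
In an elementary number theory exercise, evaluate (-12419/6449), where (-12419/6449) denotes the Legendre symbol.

Reduce the numerator: -12419 ≡ 479 (mod 6449), so (-12419/6449) = (479/6449).
6449 ≡ 1 (mod 4), so quadratic reciprocity gives (479/6449) = (6449/479). Reduce: 6449 ≡ 222 (mod 479). Now have (222/479).
Factor out 2: 222 = 2·111. Since 479 ≡ 7 (mod 8), (2/479) = +1. Now have (111/479).
Both 111 ≡ 3 and 479 ≡ 3 (mod 4), so reciprocity gives (111/479) = -(479/111). Reduce: 479 ≡ 35 (mod 111). Now have -(35/111).
Both 35 ≡ 3 and 111 ≡ 3 (mod 4), so reciprocity gives (35/111) = -(111/35). Reduce: 111 ≡ 6 (mod 35). Now have (6/35).
Factor out 2: 6 = 2·3. Since 35 ≡ 3 (mod 8), (2/35) = -1. Now have -(3/35).
Both 3 ≡ 3 and 35 ≡ 3 (mod 4), so reciprocity gives (3/35) = -(35/3). Reduce: 35 ≡ 2 (mod 3). Now have (2/3).
Factor out 2: 2 = 2. Since 3 ≡ 3 (mod 8), (2/3) = -1. Now have -(1/3).
(1/3) = 1. Collecting the sign factors: -1.

-1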